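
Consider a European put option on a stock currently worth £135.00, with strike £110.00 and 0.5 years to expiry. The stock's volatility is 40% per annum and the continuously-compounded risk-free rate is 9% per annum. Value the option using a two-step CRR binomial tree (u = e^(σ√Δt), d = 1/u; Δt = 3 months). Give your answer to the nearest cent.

CRR parameters: u = e^(σ√Δt) = e^(0.4·√0.25) = 1.2214, d = 1/u = 0.8187
Per-period rate: rΔt = 0.09·0.25 = 0.0225, so R = e^0.0225 = 1.0228
Risk-neutral probability p = (e^0.0225 − 0.8187)/(1.2214 − 0.8187) = 0.2040/0.4027 = 0.5067
Terminal stock prices: S_uu = 201.4, S_ud = 135, S_dd = 90.49
Terminal payoffs (K − S): max(-91.4, 0) = 0, max(-25, 0) = 0, max(19.51, 0) = 19.51
Node u (S = 164.9): V_u = e^(−0.0225)·[0.5067·0.0000 + 0.4933·0.0000] = 0.0000
Node d (S = 110.5): V_d = e^(−0.0225)·[0.5067·0.0000 + 0.4933·19.5068] = 9.4091
Node 0 (S = 135): V_0 = e^(−0.0225)·[0.5067·0.0000 + 0.4933·9.4091] = 4.5384

£4.54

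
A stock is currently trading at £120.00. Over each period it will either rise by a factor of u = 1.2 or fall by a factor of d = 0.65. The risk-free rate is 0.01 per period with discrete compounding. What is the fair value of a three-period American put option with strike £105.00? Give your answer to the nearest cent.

£13.05

Risk-neutral probability p = (1 + 0.01 − 0.65)/(1.2 − 0.65) = 0.3600/0.5500 = 0.6545
Terminal stock prices: S_uuu = 207.4, S_uud = 112.3, S_udd = 60.84, S_ddd = 32.95
Terminal payoffs (K − S): max(-102.4, 0) = 0, max(-7.32, 0) = 0, max(44.16, 0) = 44.16, max(72.05, 0) = 72.05
Node uu (S = 172.8): continuation = 1/1.01·[0.6545·0.0000 + 0.3455·0.0000] = 0.0000; exercise value = 0.0000 ≤ continuation, so V_uu = 0.0000
Node ud (S = 93.6): continuation = 1/1.01·[0.6545·0.0000 + 0.3455·44.1600] = 15.1042; exercise value = 11.4000 ≤ continuation, so V_ud = 15.1042
Node dd (S = 50.7): continuation = 1/1.01·[0.6545·44.1600 + 0.3455·72.0450] = 53.2604; exercise value = 54.3000 > continuation, so V_dd = 54.3000 (exercise)
Node u (S = 144): continuation = 1/1.01·[0.6545·0.0000 + 0.3455·15.1042] = 5.1662; exercise value = 0.0000 ≤ continuation, so V_u = 5.1662
Node d (S = 78): continuation = 1/1.01·[0.6545·15.1042 + 0.3455·54.3000] = 28.3610; exercise value = 27.0000 ≤ continuation, so V_d = 28.3610
Node 0 (S = 120): continuation = 1/1.01·[0.6545·5.1662 + 0.3455·28.3610] = 13.0484; exercise value = 0.0000 ≤ continuation, so V_0 = 13.0484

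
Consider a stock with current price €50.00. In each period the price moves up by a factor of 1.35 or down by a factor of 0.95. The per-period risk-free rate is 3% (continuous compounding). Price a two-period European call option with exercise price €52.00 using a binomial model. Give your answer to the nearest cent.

€5.16

Risk-neutral probability p = (e^0.03 − 0.95)/(1.35 − 0.95) = 0.0805/0.4000 = 0.2011
Terminal stock prices: S_uu = 91.13, S_ud = 64.12, S_dd = 45.12
Terminal payoffs (S − K): max(39.13, 0) = 39.13, max(12.12, 0) = 12.12, max(-6.875, 0) = 0
Node u (S = 67.5): V_u = e^(−0.03)·[0.2011·39.1250 + 0.7989·12.1250] = 17.0368
Node d (S = 47.5): V_d = e^(−0.03)·[0.2011·12.1250 + 0.7989·0.0000] = 2.3667
Node 0 (S = 50): V_0 = e^(−0.03)·[0.2011·17.0368 + 0.7989·2.3667] = 5.1602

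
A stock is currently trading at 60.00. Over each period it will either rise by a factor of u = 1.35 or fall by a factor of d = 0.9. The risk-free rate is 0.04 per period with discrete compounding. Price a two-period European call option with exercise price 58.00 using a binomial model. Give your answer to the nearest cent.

10.50

Risk-neutral probability p = (1 + 0.04 − 0.9)/(1.35 − 0.9) = 0.1400/0.4500 = 0.3111
Terminal stock prices: S_uu = 109.4, S_ud = 72.9, S_dd = 48.6
Terminal payoffs (S − K): max(51.35, 0) = 51.35, max(14.9, 0) = 14.9, max(-9.4, 0) = 0
Node u (S = 81): V_u = 1/1.04·[0.3111·51.3500 + 0.6889·14.9000] = 25.2308
Node d (S = 54): V_d = 1/1.04·[0.3111·14.9000 + 0.6889·0.0000] = 4.4573
Node 0 (S = 60): V_0 = 1/1.04·[0.3111·25.2308 + 0.6889·4.4573] = 10.5001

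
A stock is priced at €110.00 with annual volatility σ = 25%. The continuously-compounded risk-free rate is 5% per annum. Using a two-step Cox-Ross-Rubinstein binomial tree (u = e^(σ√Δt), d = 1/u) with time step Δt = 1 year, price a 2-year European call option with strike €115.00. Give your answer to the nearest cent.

€17.46

CRR parameters: u = e^(σ√Δt) = e^(0.25·√1) = 1.2840, d = 1/u = 0.7788
Per-period rate: rΔt = 0.05·1 = 0.05, so R = e^0.05 = 1.0513
Risk-neutral probability p = (e^0.05 − 0.7788)/(1.2840 − 0.7788) = 0.2725/0.5052 = 0.5393
Terminal stock prices: S_uu = 181.4, S_ud = 110, S_dd = 66.72
Terminal payoffs (S − K): max(66.36, 0) = 66.36, max(-5, 0) = 0, max(-48.28, 0) = 0
Node u (S = 141.2): V_u = e^(−0.05)·[0.5393·66.3593 + 0.4607·0.0000] = 34.0425
Node d (S = 85.67): V_d = e^(−0.05)·[0.5393·0.0000 + 0.4607·0.0000] = 0.0000
Node 0 (S = 110): V_0 = e^(−0.05)·[0.5393·34.0425 + 0.4607·0.0000] = 17.4639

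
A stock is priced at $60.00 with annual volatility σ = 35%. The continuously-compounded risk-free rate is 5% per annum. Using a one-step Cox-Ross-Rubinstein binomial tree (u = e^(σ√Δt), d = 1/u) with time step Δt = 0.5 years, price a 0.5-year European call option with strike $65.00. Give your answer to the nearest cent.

$5.65

CRR parameters: u = e^(σ√Δt) = e^(0.35·√0.5) = 1.2808, d = 1/u = 0.7808
Per-period rate: rΔt = 0.05·0.5 = 0.025, so R = e^0.025 = 1.0253
Risk-neutral probability p = (e^0.025 − 0.7808)/(1.2808 − 0.7808) = 0.2446/0.5000 = 0.4891
Terminal stock prices: S_u = 76.85, S_d = 46.85
Terminal payoffs (S − K): max(11.85, 0) = 11.85, max(-18.15, 0) = 0
Node 0 (S = 60): V_0 = e^(−0.025)·[0.4891·11.8482 + 0.5109·0.0000] = 5.6515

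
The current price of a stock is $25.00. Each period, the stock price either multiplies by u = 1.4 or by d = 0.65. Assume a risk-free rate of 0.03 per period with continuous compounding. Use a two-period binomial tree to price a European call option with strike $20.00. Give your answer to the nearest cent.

Risk-neutral probability p = (e^0.03 − 0.65)/(1.4 − 0.65) = 0.3805/0.7500 = 0.5073
Terminal stock prices: S_uu = 49, S_ud = 22.75, S_dd = 10.56
Terminal payoffs (S − K): max(29, 0) = 29, max(2.75, 0) = 2.75, max(-9.437, 0) = 0
Node u (S = 35): V_u = e^(−0.03)·[0.5073·29.0000 + 0.4927·2.7500] = 15.5911
Node d (S = 16.25): V_d = e^(−0.03)·[0.5073·2.7500 + 0.4927·0.0000] = 1.3538
Node 0 (S = 25): V_0 = e^(−0.03)·[0.5073·15.5911 + 0.4927·1.3538] = 8.3225

$8.32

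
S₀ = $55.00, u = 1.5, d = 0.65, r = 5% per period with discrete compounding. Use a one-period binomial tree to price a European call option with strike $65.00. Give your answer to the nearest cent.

Risk-neutral probability p = (1 + 0.05 − 0.65)/(1.5 − 0.65) = 0.4000/0.8500 = 0.4706
Terminal stock prices: S_u = 82.5, S_d = 35.75
Terminal payoffs (S − K): max(17.5, 0) = 17.5, max(-29.25, 0) = 0
Node 0 (S = 55): V_0 = 1/1.05·[0.4706·17.5000 + 0.5294·0.0000] = 7.8431

$7.84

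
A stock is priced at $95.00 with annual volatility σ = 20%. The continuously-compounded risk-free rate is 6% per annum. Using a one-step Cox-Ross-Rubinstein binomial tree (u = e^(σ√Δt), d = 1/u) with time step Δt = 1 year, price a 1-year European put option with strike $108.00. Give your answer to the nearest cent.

CRR parameters: u = e^(σ√Δt) = e^(0.2·√1) = 1.2214, d = 1/u = 0.8187
Per-period rate: rΔt = 0.06·1 = 0.06, so R = e^0.06 = 1.0618
Risk-neutral probability p = (e^0.06 − 0.8187)/(1.2214 − 0.8187) = 0.2431/0.4027 = 0.6037
Terminal stock prices: S_u = 116, S_d = 77.78
Terminal payoffs (K − S): max(-8.033, 0) = 0, max(30.22, 0) = 30.22
Node 0 (S = 95): V_0 = e^(−0.06)·[0.6037·0.0000 + 0.3963·30.2206] = 11.2781

$11.28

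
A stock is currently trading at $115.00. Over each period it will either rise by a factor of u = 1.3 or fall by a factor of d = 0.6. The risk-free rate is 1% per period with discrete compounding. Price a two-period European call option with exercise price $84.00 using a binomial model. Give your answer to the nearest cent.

$39.82

Risk-neutral probability p = (1 + 0.01 − 0.6)/(1.3 − 0.6) = 0.4100/0.7000 = 0.5857
Terminal stock prices: S_uu = 194.4, S_ud = 89.7, S_dd = 41.4
Terminal payoffs (S − K): max(110.4, 0) = 110.4, max(5.7, 0) = 5.7, max(-42.6, 0) = 0
Node u (S = 149.5): V_u = 1/1.01·[0.5857·110.3500 + 0.4143·5.7000] = 66.3317
Node d (S = 69): V_d = 1/1.01·[0.5857·5.7000 + 0.4143·0.0000] = 3.3055
Node 0 (S = 115): V_0 = 1/1.01·[0.5857·66.3317 + 0.4143·3.3055] = 39.8226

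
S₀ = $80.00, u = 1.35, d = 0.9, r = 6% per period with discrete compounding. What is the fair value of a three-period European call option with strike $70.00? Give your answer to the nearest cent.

$23.85

Risk-neutral probability p = (1 + 0.06 − 0.9)/(1.35 − 0.9) = 0.1600/0.4500 = 0.3556
Terminal stock prices: S_uuu = 196.8, S_uud = 131.2, S_udd = 87.48, S_ddd = 58.32
Terminal payoffs (S − K): max(126.8, 0) = 126.8, max(61.22, 0) = 61.22, max(17.48, 0) = 17.48, max(-11.68, 0) = 0
Node uu (S = 145.8): V_uu = 1/1.06·[0.3556·126.8300 + 0.6444·61.2200] = 79.7623
Node ud (S = 97.2): V_ud = 1/1.06·[0.3556·61.2200 + 0.6444·17.4800] = 31.1623
Node dd (S = 64.8): V_dd = 1/1.06·[0.3556·17.4800 + 0.6444·0.0000] = 5.8633
Node u (S = 108): V_u = 1/1.06·[0.3556·79.7623 + 0.6444·31.1623] = 45.7002
Node d (S = 72): V_d = 1/1.06·[0.3556·31.1623 + 0.6444·5.8633] = 14.0174
Node 0 (S = 80): V_0 = 1/1.06·[0.3556·45.7002 + 0.6444·14.0174] = 23.8514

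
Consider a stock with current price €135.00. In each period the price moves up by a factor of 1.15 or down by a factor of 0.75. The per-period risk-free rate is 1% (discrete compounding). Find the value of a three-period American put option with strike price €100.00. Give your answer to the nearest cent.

Risk-neutral probability p = (1 + 0.01 − 0.75)/(1.15 − 0.75) = 0.2600/0.4000 = 0.6500
Terminal stock prices: S_uuu = 205.3, S_uud = 133.9, S_udd = 87.33, S_ddd = 56.95
Terminal payoffs (K − S): max(-105.3, 0) = 0, max(-33.9, 0) = 0, max(12.67, 0) = 12.67, max(43.05, 0) = 43.05
Node uu (S = 178.5): continuation = 1/1.01·[0.6500·0.0000 + 0.3500·0.0000] = 0.0000; exercise value = 0.0000 ≤ continuation, so V_uu = 0.0000
Node ud (S = 116.4): continuation = 1/1.01·[0.6500·0.0000 + 0.3500·12.6719] = 4.3912; exercise value = 0.0000 ≤ continuation, so V_ud = 4.3912
Node dd (S = 75.94): continuation = 1/1.01·[0.6500·12.6719 + 0.3500·43.0469] = 23.0724; exercise value = 24.0625 > continuation, so V_dd = 24.0625 (exercise)
Node u (S = 155.2): continuation = 1/1.01·[0.6500·0.0000 + 0.3500·4.3912] = 1.5217; exercise value = 0.0000 ≤ continuation, so V_u = 1.5217
Node d (S = 101.2): continuation = 1/1.01·[0.6500·4.3912 + 0.3500·24.0625] = 11.1645; exercise value = 0.0000 ≤ continuation, so V_d = 11.1645
Node 0 (S = 135): continuation = 1/1.01·[0.6500·1.5217 + 0.3500·11.1645] = 4.8482; exercise value = 0.0000 ≤ continuation, so V_0 = 4.8482

€4.85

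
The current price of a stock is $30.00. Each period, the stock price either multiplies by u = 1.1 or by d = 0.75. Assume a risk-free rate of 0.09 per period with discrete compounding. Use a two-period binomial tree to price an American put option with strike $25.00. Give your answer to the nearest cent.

$0.07

Risk-neutral probability p = (1 + 0.09 − 0.75)/(1.1 − 0.75) = 0.3400/0.3500 = 0.9714
Terminal stock prices: S_uu = 36.3, S_ud = 24.75, S_dd = 16.88
Terminal payoffs (K − S): max(-11.3, 0) = 0, max(0.25, 0) = 0.25, max(8.125, 0) = 8.125
Node u (S = 33): continuation = 1/1.09·[0.9714·0.0000 + 0.0286·0.2500] = 0.0066; exercise value = 0.0000 ≤ continuation, so V_u = 0.0066
Node d (S = 22.5): continuation = 1/1.09·[0.9714·0.2500 + 0.0286·8.1250] = 0.4358; exercise value = 2.5000 > continuation, so V_d = 2.5000 (exercise)
Node 0 (S = 30): continuation = 1/1.09·[0.9714·0.0066 + 0.0286·2.5000] = 0.0714; exercise value = 0.0000 ≤ continuation, so V_0 = 0.0714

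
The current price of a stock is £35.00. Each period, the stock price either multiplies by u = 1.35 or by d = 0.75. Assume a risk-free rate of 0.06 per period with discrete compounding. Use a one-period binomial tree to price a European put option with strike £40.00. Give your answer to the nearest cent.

Risk-neutral probability p = (1 + 0.06 − 0.75)/(1.35 − 0.75) = 0.3100/0.6000 = 0.5167
Terminal stock prices: S_u = 47.25, S_d = 26.25
Terminal payoffs (K − S): max(-7.25, 0) = 0, max(13.75, 0) = 13.75
Node 0 (S = 35): V_0 = 1/1.06·[0.5167·0.0000 + 0.4833·13.7500] = 6.2697

£6.27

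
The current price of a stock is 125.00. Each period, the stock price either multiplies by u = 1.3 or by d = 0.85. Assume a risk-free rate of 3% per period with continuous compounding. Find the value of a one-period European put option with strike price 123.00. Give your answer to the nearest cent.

9.74

Risk-neutral probability p = (e^0.03 − 0.85)/(1.3 − 0.85) = 0.1805/0.4500 = 0.4010
Terminal stock prices: S_u = 162.5, S_d = 106.2
Terminal payoffs (K − S): max(-39.5, 0) = 0, max(16.75, 0) = 16.75
Node 0 (S = 125): V_0 = e^(−0.03)·[0.4010·0.0000 + 0.5990·16.7500] = 9.7366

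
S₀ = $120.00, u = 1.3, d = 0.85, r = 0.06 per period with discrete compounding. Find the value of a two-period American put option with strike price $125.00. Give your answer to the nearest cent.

$11.57

Risk-neutral probability p = (1 + 0.06 − 0.85)/(1.3 − 0.85) = 0.2100/0.4500 = 0.4667
Terminal stock prices: S_uu = 202.8, S_ud = 132.6, S_dd = 86.7
Terminal payoffs (K − S): max(-77.8, 0) = 0, max(-7.6, 0) = 0, max(38.3, 0) = 38.3
Node u (S = 156): continuation = 1/1.06·[0.4667·0.0000 + 0.5333·0.0000] = 0.0000; exercise value = 0.0000 ≤ continuation, so V_u = 0.0000
Node d (S = 102): continuation = 1/1.06·[0.4667·0.0000 + 0.5333·38.3000] = 19.2704; exercise value = 23.0000 > continuation, so V_d = 23.0000 (exercise)
Node 0 (S = 120): continuation = 1/1.06·[0.4667·0.0000 + 0.5333·23.0000] = 11.5723; exercise value = 5.0000 ≤ continuation, so V_0 = 11.5723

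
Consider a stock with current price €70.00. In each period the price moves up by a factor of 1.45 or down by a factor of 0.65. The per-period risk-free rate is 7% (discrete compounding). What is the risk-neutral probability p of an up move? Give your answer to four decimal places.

p = 0.5250

Risk-neutral probability p = (1 + 0.07 − 0.65)/(1.45 − 0.65) = 0.4200/0.8000 = 0.5250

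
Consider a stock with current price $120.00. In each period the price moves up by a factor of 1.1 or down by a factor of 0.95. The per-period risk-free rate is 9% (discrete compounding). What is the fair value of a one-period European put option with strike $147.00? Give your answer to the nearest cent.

Risk-neutral probability p = (1 + 0.09 − 0.95)/(1.1 − 0.95) = 0.1400/0.1500 = 0.9333
Terminal stock prices: S_u = 132, S_d = 114
Terminal payoffs (K − S): max(15, 0) = 15, max(33, 0) = 33
Node 0 (S = 120): V_0 = 1/1.09·[0.9333·15.0000 + 0.0667·33.0000] = 14.8624

$14.86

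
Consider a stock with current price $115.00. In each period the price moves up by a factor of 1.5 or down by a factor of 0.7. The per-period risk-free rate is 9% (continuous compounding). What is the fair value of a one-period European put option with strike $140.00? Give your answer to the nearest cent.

$27.59

Risk-neutral probability p = (e^0.09 − 0.7)/(1.5 − 0.7) = 0.3942/0.8000 = 0.4927
Terminal stock prices: S_u = 172.5, S_d = 80.5
Terminal payoffs (K − S): max(-32.5, 0) = 0, max(59.5, 0) = 59.5
Node 0 (S = 115): V_0 = e^(−0.09)·[0.4927·0.0000 + 0.5073·59.5000] = 27.5854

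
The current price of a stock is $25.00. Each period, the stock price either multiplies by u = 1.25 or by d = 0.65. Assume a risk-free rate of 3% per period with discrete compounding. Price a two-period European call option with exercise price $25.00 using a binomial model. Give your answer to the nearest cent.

Risk-neutral probability p = (1 + 0.03 − 0.65)/(1.25 − 0.65) = 0.3800/0.6000 = 0.6333
Terminal stock prices: S_uu = 39.06, S_ud = 20.31, S_dd = 10.56
Terminal payoffs (S − K): max(14.06, 0) = 14.06, max(-4.688, 0) = 0, max(-14.44, 0) = 0
Node u (S = 31.25): V_u = 1/1.03·[0.6333·14.0625 + 0.3667·0.0000] = 8.6468
Node d (S = 16.25): V_d = 1/1.03·[0.6333·0.0000 + 0.3667·0.0000] = 0.0000
Node 0 (S = 25): V_0 = 1/1.03·[0.6333·8.6468 + 0.3667·0.0000] = 5.3168

$5.32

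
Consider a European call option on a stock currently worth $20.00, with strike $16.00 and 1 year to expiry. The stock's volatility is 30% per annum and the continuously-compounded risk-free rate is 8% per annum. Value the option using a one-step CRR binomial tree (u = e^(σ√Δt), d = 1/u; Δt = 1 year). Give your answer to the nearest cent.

CRR parameters: u = e^(σ√Δt) = e^(0.3·√1) = 1.3499, d = 1/u = 0.7408
Per-period rate: rΔt = 0.08·1 = 0.08, so R = e^0.08 = 1.0833
Risk-neutral probability p = (e^0.08 − 0.7408)/(1.3499 − 0.7408) = 0.3425/0.6090 = 0.5623
Terminal stock prices: S_u = 27, S_d = 14.82
Terminal payoffs (S − K): max(11, 0) = 11, max(-1.184, 0) = 0
Node 0 (S = 20): V_0 = e^(−0.08)·[0.5623·10.9972 + 0.4377·0.0000] = 5.7084

$5.71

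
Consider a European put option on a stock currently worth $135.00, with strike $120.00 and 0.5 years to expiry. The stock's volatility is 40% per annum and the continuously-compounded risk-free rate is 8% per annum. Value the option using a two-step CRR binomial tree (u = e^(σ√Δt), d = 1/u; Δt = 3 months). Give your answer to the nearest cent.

CRR parameters: u = e^(σ√Δt) = e^(0.4·√0.25) = 1.2214, d = 1/u = 0.8187
Per-period rate: rΔt = 0.08·0.25 = 0.02, so R = e^0.02 = 1.0202
Risk-neutral probability p = (e^0.02 − 0.8187)/(1.2214 − 0.8187) = 0.2015/0.4027 = 0.5003
Terminal stock prices: S_uu = 201.4, S_ud = 135, S_dd = 90.49
Terminal payoffs (K − S): max(-81.4, 0) = 0, max(-15, 0) = 0, max(29.51, 0) = 29.51
Node u (S = 164.9): V_u = e^(−0.02)·[0.5003·0.0000 + 0.4997·0.0000] = 0.0000
Node d (S = 110.5): V_d = e^(−0.02)·[0.5003·0.0000 + 0.4997·29.5068] = 14.4516
Node 0 (S = 135): V_0 = e^(−0.02)·[0.5003·0.0000 + 0.4997·14.4516] = 7.0780

$7.08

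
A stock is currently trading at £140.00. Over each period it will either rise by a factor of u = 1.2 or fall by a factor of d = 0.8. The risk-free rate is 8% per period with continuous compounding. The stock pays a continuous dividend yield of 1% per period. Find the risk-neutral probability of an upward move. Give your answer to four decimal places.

p = 0.6813

Per-period risk-free factor R = e^0.08 = 1.0833; dividend-adjusted growth = e^(0.08−0.01) = 1.0725.
Risk-neutral probability p = (1.0725 − 0.8)/(1.2 − 0.8) = 0.2725/0.4000 = 0.6813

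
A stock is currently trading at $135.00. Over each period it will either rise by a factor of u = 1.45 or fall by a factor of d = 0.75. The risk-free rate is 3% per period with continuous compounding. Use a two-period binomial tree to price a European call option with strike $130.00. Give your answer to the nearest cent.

$30.86

Risk-neutral probability p = (e^0.03 − 0.75)/(1.45 − 0.75) = 0.2805/0.7000 = 0.4006
Terminal stock prices: S_uu = 283.8, S_ud = 146.8, S_dd = 75.94
Terminal payoffs (S − K): max(153.8, 0) = 153.8, max(16.81, 0) = 16.81, max(-54.06, 0) = 0
Node u (S = 195.8): V_u = e^(−0.03)·[0.4006·153.8375 + 0.5994·16.8125] = 69.5921
Node d (S = 101.2): V_d = e^(−0.03)·[0.4006·16.8125 + 0.5994·0.0000] = 6.5368
Node 0 (S = 135): V_0 = e^(−0.03)·[0.4006·69.5921 + 0.5994·6.5368] = 30.8601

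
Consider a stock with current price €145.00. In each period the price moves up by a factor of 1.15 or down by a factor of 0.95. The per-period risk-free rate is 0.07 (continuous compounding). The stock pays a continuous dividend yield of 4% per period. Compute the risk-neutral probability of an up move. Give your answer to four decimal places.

Per-period risk-free factor R = e^0.07 = 1.0725; dividend-adjusted growth = e^(0.07−0.04) = 1.0305.
Risk-neutral probability p = (1.0305 − 0.95)/(1.15 − 0.95) = 0.0805/0.2000 = 0.4023

p = 0.4023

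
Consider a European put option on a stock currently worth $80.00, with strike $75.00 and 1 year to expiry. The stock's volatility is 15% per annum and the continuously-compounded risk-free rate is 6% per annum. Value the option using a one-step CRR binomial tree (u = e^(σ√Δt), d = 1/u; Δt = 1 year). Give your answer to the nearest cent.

$1.92

CRR parameters: u = e^(σ√Δt) = e^(0.15·√1) = 1.1618, d = 1/u = 0.8607
Per-period rate: rΔt = 0.06·1 = 0.06, so R = e^0.06 = 1.0618
Risk-neutral probability p = (e^0.06 − 0.8607)/(1.1618 − 0.8607) = 0.2011/0.3011 = 0.6679
Terminal stock prices: S_u = 92.95, S_d = 68.86
Terminal payoffs (K − S): max(-17.95, 0) = 0, max(6.143, 0) = 6.143
Node 0 (S = 80): V_0 = e^(−0.06)·[0.6679·0.0000 + 0.3321·6.1434] = 1.9213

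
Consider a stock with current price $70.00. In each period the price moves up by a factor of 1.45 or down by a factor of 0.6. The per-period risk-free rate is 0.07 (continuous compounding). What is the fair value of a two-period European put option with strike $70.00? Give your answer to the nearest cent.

Risk-neutral probability p = (e^0.07 − 0.6)/(1.45 − 0.6) = 0.4725/0.8500 = 0.5559
Terminal stock prices: S_uu = 147.2, S_ud = 60.9, S_dd = 25.2
Terminal payoffs (K − S): max(-77.18, 0) = 0, max(9.1, 0) = 9.1, max(44.8, 0) = 44.8
Node u (S = 101.5): V_u = e^(−0.07)·[0.5559·0.0000 + 0.4441·9.1000] = 3.7682
Node d (S = 42): V_d = e^(−0.07)·[0.5559·9.1000 + 0.4441·44.8000] = 23.2676
Node 0 (S = 70): V_0 = e^(−0.07)·[0.5559·3.7682 + 0.4441·23.2676] = 11.5878

$11.59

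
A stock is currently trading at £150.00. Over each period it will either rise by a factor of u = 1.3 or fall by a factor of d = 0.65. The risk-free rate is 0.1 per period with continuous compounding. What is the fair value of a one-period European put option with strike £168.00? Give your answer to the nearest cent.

£19.12

Risk-neutral probability p = (e^0.1 − 0.65)/(1.3 − 0.65) = 0.4552/0.6500 = 0.7003
Terminal stock prices: S_u = 195, S_d = 97.5
Terminal payoffs (K − S): max(-27, 0) = 0, max(70.5, 0) = 70.5
Node 0 (S = 150): V_0 = e^(−0.1)·[0.7003·0.0000 + 0.2997·70.5000] = 19.1205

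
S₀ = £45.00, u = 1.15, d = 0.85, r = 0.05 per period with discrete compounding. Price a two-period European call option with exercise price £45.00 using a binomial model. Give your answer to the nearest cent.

Risk-neutral probability p = (1 + 0.05 − 0.85)/(1.15 − 0.85) = 0.2000/0.3000 = 0.6667
Terminal stock prices: S_uu = 59.51, S_ud = 43.99, S_dd = 32.51
Terminal payoffs (S − K): max(14.51, 0) = 14.51, max(-1.013, 0) = 0, max(-12.49, 0) = 0
Node u (S = 51.75): V_u = 1/1.05·[0.6667·14.5125 + 0.3333·0.0000] = 9.2143
Node d (S = 38.25): V_d = 1/1.05·[0.6667·0.0000 + 0.3333·0.0000] = 0.0000
Node 0 (S = 45): V_0 = 1/1.05·[0.6667·9.2143 + 0.3333·0.0000] = 5.8503

£5.85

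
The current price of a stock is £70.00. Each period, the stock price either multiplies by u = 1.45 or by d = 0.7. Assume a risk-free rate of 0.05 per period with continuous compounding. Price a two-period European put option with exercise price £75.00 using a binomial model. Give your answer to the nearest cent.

Risk-neutral probability p = (e^0.05 − 0.7)/(1.45 − 0.7) = 0.3513/0.7500 = 0.4684
Terminal stock prices: S_uu = 147.2, S_ud = 71.05, S_dd = 34.3
Terminal payoffs (K − S): max(-72.18, 0) = 0, max(3.95, 0) = 3.95, max(40.7, 0) = 40.7
Node u (S = 101.5): V_u = e^(−0.05)·[0.4684·0.0000 + 0.5316·3.9500] = 1.9976
Node d (S = 49): V_d = e^(−0.05)·[0.4684·3.9500 + 0.5316·40.7000] = 22.3422
Node 0 (S = 70): V_0 = e^(−0.05)·[0.4684·1.9976 + 0.5316·22.3422] = 12.1886

£12.19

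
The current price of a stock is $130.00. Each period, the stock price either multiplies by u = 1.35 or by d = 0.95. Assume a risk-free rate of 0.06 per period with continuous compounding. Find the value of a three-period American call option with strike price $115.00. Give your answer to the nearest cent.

$35.05

Risk-neutral probability p = (e^0.06 − 0.95)/(1.35 − 0.95) = 0.1118/0.4000 = 0.2796
Terminal stock prices: S_uuu = 319.8, S_uud = 225.1, S_udd = 158.4, S_ddd = 111.5
Terminal payoffs (S − K): max(204.8, 0) = 204.8, max(110.1, 0) = 110.1, max(43.39, 0) = 43.39, max(-3.541, 0) = 0
Node uu (S = 236.9): continuation = e^(−0.06)·[0.2796·204.8488 + 0.7204·110.0788] = 128.6221; exercise value = 121.9250 ≤ continuation, so V_uu = 128.6221
Node ud (S = 166.7): continuation = e^(−0.06)·[0.2796·110.0788 + 0.7204·43.3887] = 58.4221; exercise value = 51.7250 ≤ continuation, so V_ud = 58.4221
Node dd (S = 117.3): continuation = e^(−0.06)·[0.2796·43.3887 + 0.7204·0.0000] = 11.4247; exercise value = 2.3250 ≤ continuation, so V_dd = 11.4247
Node u (S = 175.5): continuation = e^(−0.06)·[0.2796·128.6221 + 0.7204·58.4221] = 73.5041; exercise value = 60.5000 ≤ continuation, so V_u = 73.5041
Node d (S = 123.5): continuation = e^(−0.06)·[0.2796·58.4221 + 0.7204·11.4247] = 23.1342; exercise value = 8.5000 ≤ continuation, so V_d = 23.1342
Node 0 (S = 130): continuation = e^(−0.06)·[0.2796·73.5041 + 0.7204·23.1342] = 35.0498; exercise value = 15.0000 ≤ continuation, so V_0 = 35.0498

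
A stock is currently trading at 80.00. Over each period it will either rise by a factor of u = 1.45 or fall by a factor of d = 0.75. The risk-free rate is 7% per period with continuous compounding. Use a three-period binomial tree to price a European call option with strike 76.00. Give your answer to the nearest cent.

Risk-neutral probability p = (e^0.07 − 0.75)/(1.45 − 0.75) = 0.3225/0.7000 = 0.4607
Terminal stock prices: S_uuu = 243.9, S_uud = 126.1, S_udd = 65.25, S_ddd = 33.75
Terminal payoffs (S − K): max(167.9, 0) = 167.9, max(50.15, 0) = 50.15, max(-10.75, 0) = 0, max(-42.25, 0) = 0
Node uu (S = 168.2): V_uu = e^(−0.07)·[0.4607·167.8900 + 0.5393·50.1500] = 97.3381
Node ud (S = 87): V_ud = e^(−0.07)·[0.4607·50.1500 + 0.5393·0.0000] = 21.5433
Node dd (S = 45): V_dd = e^(−0.07)·[0.4607·0.0000 + 0.5393·0.0000] = 0.0000
Node u (S = 116): V_u = e^(−0.07)·[0.4607·97.3381 + 0.5393·21.5433] = 52.6466
Node d (S = 60): V_d = e^(−0.07)·[0.4607·21.5433 + 0.5393·0.0000] = 9.2545
Node 0 (S = 80): V_0 = e^(−0.07)·[0.4607·52.6466 + 0.5393·9.2545] = 27.2692

27.27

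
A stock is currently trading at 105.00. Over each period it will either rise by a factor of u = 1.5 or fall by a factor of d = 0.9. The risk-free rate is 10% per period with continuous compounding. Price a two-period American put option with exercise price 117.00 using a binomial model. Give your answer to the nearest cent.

Risk-neutral probability p = (e^0.1 − 0.9)/(1.5 − 0.9) = 0.2052/0.6000 = 0.3420
Terminal stock prices: S_uu = 236.2, S_ud = 141.8, S_dd = 85.05
Terminal payoffs (K − S): max(-119.2, 0) = 0, max(-24.75, 0) = 0, max(31.95, 0) = 31.95
Node u (S = 157.5): continuation = e^(−0.1)·[0.3420·0.0000 + 0.6580·0.0000] = 0.0000; exercise value = 0.0000 ≤ continuation, so V_u = 0.0000
Node d (S = 94.5): continuation = e^(−0.1)·[0.3420·0.0000 + 0.6580·31.9500] = 19.0239; exercise value = 22.5000 > continuation, so V_d = 22.5000 (exercise)
Node 0 (S = 105): continuation = e^(−0.1)·[0.3420·0.0000 + 0.6580·22.5000] = 13.3971; exercise value = 12.0000 ≤ continuation, so V_0 = 13.3971

13.40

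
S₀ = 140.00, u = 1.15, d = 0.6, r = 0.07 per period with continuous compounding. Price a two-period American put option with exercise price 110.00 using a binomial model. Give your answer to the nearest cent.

Risk-neutral probability p = (e^0.07 − 0.6)/(1.15 − 0.6) = 0.4725/0.5500 = 0.8591
Terminal stock prices: S_uu = 185.1, S_ud = 96.6, S_dd = 50.4
Terminal payoffs (K − S): max(-75.15, 0) = 0, max(13.4, 0) = 13.4, max(59.6, 0) = 59.6
Node u (S = 161): continuation = e^(−0.07)·[0.8591·0.0000 + 0.1409·13.4000] = 1.7603; exercise value = 0.0000 ≤ continuation, so V_u = 1.7603
Node d (S = 84): continuation = e^(−0.07)·[0.8591·13.4000 + 0.1409·59.6000] = 18.5633; exercise value = 26.0000 > continuation, so V_d = 26.0000 (exercise)
Node 0 (S = 140): continuation = e^(−0.07)·[0.8591·1.7603 + 0.1409·26.0000] = 4.8257; exercise value = 0.0000 ≤ continuation, so V_0 = 4.8257

4.83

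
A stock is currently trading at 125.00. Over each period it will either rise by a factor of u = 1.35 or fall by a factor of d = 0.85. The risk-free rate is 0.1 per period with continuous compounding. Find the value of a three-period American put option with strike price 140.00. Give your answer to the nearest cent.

Risk-neutral probability p = (e^0.1 − 0.85)/(1.35 − 0.85) = 0.2552/0.5000 = 0.5103
Terminal stock prices: S_uuu = 307.5, S_uud = 193.6, S_udd = 121.9, S_ddd = 76.77
Terminal payoffs (K − S): max(-167.5, 0) = 0, max(-53.64, 0) = 0, max(18.08, 0) = 18.08, max(63.23, 0) = 63.23
Node uu (S = 227.8): continuation = e^(−0.1)·[0.5103·0.0000 + 0.4897·0.0000] = 0.0000; exercise value = 0.0000 ≤ continuation, so V_uu = 0.0000
Node ud (S = 143.4): continuation = e^(−0.1)·[0.5103·0.0000 + 0.4897·18.0781] = 8.0097; exercise value = 0.0000 ≤ continuation, so V_ud = 8.0097
Node dd (S = 90.31): continuation = e^(−0.1)·[0.5103·18.0781 + 0.4897·63.2344] = 36.3647; exercise value = 49.6875 > continuation, so V_dd = 49.6875 (exercise)
Node u (S = 168.8): continuation = e^(−0.1)·[0.5103·0.0000 + 0.4897·8.0097] = 3.5488; exercise value = 0.0000 ≤ continuation, so V_u = 3.5488
Node d (S = 106.2): continuation = e^(−0.1)·[0.5103·8.0097 + 0.4897·49.6875] = 25.7133; exercise value = 33.7500 > continuation, so V_d = 33.7500 (exercise)
Node 0 (S = 125): continuation = e^(−0.1)·[0.5103·3.5488 + 0.4897·33.7500] = 16.5921; exercise value = 15.0000 ≤ continuation, so V_0 = 16.5921

16.59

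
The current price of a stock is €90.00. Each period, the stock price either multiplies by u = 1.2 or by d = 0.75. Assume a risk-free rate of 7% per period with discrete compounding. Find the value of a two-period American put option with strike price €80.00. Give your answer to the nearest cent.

€3.37

Risk-neutral probability p = (1 + 0.07 − 0.75)/(1.2 − 0.75) = 0.3200/0.4500 = 0.7111
Terminal stock prices: S_uu = 129.6, S_ud = 81, S_dd = 50.62
Terminal payoffs (K − S): max(-49.6, 0) = 0, max(-1, 0) = 0, max(29.38, 0) = 29.38
Node u (S = 108): continuation = 1/1.07·[0.7111·0.0000 + 0.2889·0.0000] = 0.0000; exercise value = 0.0000 ≤ continuation, so V_u = 0.0000
Node d (S = 67.5): continuation = 1/1.07·[0.7111·0.0000 + 0.2889·29.3750] = 7.9309; exercise value = 12.5000 > continuation, so V_d = 12.5000 (exercise)
Node 0 (S = 90): continuation = 1/1.07·[0.7111·0.0000 + 0.2889·12.5000] = 3.3749; exercise value = 0.0000 ≤ continuation, so V_0 = 3.3749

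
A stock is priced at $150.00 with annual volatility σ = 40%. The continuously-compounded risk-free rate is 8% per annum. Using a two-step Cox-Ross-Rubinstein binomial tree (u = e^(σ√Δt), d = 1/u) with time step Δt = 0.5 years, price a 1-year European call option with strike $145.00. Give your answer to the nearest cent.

$29.90

CRR parameters: u = e^(σ√Δt) = e^(0.4·√0.5) = 1.3269, d = 1/u = 0.7536
Per-period rate: rΔt = 0.08·0.5 = 0.04, so R = e^0.04 = 1.0408
Risk-neutral probability p = (e^0.04 − 0.7536)/(1.3269 − 0.7536) = 0.2872/0.5733 = 0.5009
Terminal stock prices: S_uu = 264.1, S_ud = 150, S_dd = 85.2
Terminal payoffs (S − K): max(119.1, 0) = 119.1, max(5, 0) = 5, max(-59.8, 0) = 0
Node u (S = 199): V_u = e^(−0.04)·[0.5009·119.0981 + 0.4991·5.0000] = 59.7200
Node d (S = 113): V_d = e^(−0.04)·[0.5009·5.0000 + 0.4991·0.0000] = 2.4065
Node 0 (S = 150): V_0 = e^(−0.04)·[0.5009·59.7200 + 0.4991·2.4065] = 29.8975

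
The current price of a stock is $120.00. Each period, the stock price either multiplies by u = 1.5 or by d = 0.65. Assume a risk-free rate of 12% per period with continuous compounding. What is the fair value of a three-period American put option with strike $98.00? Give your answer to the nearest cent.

Risk-neutral probability p = (e^0.12 − 0.65)/(1.5 − 0.65) = 0.4775/0.8500 = 0.5618
Terminal stock prices: S_uuu = 405, S_uud = 175.5, S_udd = 76.05, S_ddd = 32.95
Terminal payoffs (K − S): max(-307, 0) = 0, max(-77.5, 0) = 0, max(21.95, 0) = 21.95, max(65.05, 0) = 65.05
Node uu (S = 270): continuation = e^(−0.12)·[0.5618·0.0000 + 0.4382·0.0000] = 0.0000; exercise value = 0.0000 ≤ continuation, so V_uu = 0.0000
Node ud (S = 117): continuation = e^(−0.12)·[0.5618·0.0000 + 0.4382·21.9500] = 8.5316; exercise value = 0.0000 ≤ continuation, so V_ud = 8.5316
Node dd (S = 50.7): continuation = e^(−0.12)·[0.5618·21.9500 + 0.4382·65.0450] = 36.2182; exercise value = 47.3000 > continuation, so V_dd = 47.3000 (exercise)
Node u (S = 180): continuation = e^(−0.12)·[0.5618·0.0000 + 0.4382·8.5316] = 3.3161; exercise value = 0.0000 ≤ continuation, so V_u = 3.3161
Node d (S = 78): continuation = e^(−0.12)·[0.5618·8.5316 + 0.4382·47.3000] = 22.6355; exercise value = 20.0000 ≤ continuation, so V_d = 22.6355
Node 0 (S = 120): continuation = e^(−0.12)·[0.5618·3.3161 + 0.4382·22.6355] = 10.4502; exercise value = 0.0000 ≤ continuation, so V_0 = 10.4502

$10.45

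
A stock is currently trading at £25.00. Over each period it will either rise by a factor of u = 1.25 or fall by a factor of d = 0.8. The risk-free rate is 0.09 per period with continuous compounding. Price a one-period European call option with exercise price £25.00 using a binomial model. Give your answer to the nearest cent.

Risk-neutral probability p = (e^0.09 − 0.8)/(1.25 − 0.8) = 0.2942/0.4500 = 0.6537
Terminal stock prices: S_u = 31.25, S_d = 20
Terminal payoffs (S − K): max(6.25, 0) = 6.25, max(-5, 0) = 0
Node 0 (S = 25): V_0 = e^(−0.09)·[0.6537·6.2500 + 0.3463·0.0000] = 3.7341

£3.73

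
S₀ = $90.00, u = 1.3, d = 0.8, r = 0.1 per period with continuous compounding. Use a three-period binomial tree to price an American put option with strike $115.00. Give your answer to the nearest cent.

Risk-neutral probability p = (e^0.1 − 0.8)/(1.3 − 0.8) = 0.3052/0.5000 = 0.6103
Terminal stock prices: S_uuu = 197.7, S_uud = 121.7, S_udd = 74.88, S_ddd = 46.08
Terminal payoffs (K − S): max(-82.73, 0) = 0, max(-6.68, 0) = 0, max(40.12, 0) = 40.12, max(68.92, 0) = 68.92
Node uu (S = 152.1): continuation = e^(−0.1)·[0.6103·0.0000 + 0.3897·0.0000] = 0.0000; exercise value = 0.0000 ≤ continuation, so V_uu = 0.0000
Node ud (S = 93.6): continuation = e^(−0.1)·[0.6103·0.0000 + 0.3897·40.1200] = 14.1454; exercise value = 21.4000 > continuation, so V_ud = 21.4000 (exercise)
Node dd (S = 57.6): continuation = e^(−0.1)·[0.6103·40.1200 + 0.3897·68.9200] = 46.4563; exercise value = 57.4000 > continuation, so V_dd = 57.4000 (exercise)
Node u (S = 117): continuation = e^(−0.1)·[0.6103·0.0000 + 0.3897·21.4000] = 7.5452; exercise value = 0.0000 ≤ continuation, so V_u = 7.5452
Node d (S = 72): continuation = e^(−0.1)·[0.6103·21.4000 + 0.3897·57.4000] = 32.0563; exercise value = 43.0000 > continuation, so V_d = 43.0000 (exercise)
Node 0 (S = 90): continuation = e^(−0.1)·[0.6103·7.5452 + 0.3897·43.0000] = 19.3277; exercise value = 25.0000 > continuation, so V_0 = 25.0000 (exercise)

$25.00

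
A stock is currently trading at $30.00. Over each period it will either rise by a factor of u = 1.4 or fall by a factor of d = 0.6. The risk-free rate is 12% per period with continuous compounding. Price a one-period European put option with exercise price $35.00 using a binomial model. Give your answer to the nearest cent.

$5.14

Risk-neutral probability p = (e^0.12 − 0.6)/(1.4 − 0.6) = 0.5275/0.8000 = 0.6594
Terminal stock prices: S_u = 42, S_d = 18
Terminal payoffs (K − S): max(-7, 0) = 0, max(17, 0) = 17
Node 0 (S = 30): V_0 = e^(−0.12)·[0.6594·0.0000 + 0.3406·17.0000] = 5.1359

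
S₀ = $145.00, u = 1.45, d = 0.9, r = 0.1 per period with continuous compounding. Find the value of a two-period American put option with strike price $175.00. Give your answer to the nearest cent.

$30.00

Risk-neutral probability p = (e^0.1 − 0.9)/(1.45 − 0.9) = 0.2052/0.5500 = 0.3730
Terminal stock prices: S_uu = 304.9, S_ud = 189.2, S_dd = 117.5
Terminal payoffs (K − S): max(-129.9, 0) = 0, max(-14.22, 0) = 0, max(57.55, 0) = 57.55
Node u (S = 210.2): continuation = e^(−0.1)·[0.3730·0.0000 + 0.6270·0.0000] = 0.0000; exercise value = 0.0000 ≤ continuation, so V_u = 0.0000
Node d (S = 130.5): continuation = e^(−0.1)·[0.3730·0.0000 + 0.6270·57.5500] = 32.6480; exercise value = 44.5000 > continuation, so V_d = 44.5000 (exercise)
Node 0 (S = 145): continuation = e^(−0.1)·[0.3730·0.0000 + 0.6270·44.5000] = 25.2448; exercise value = 30.0000 > continuation, so V_0 = 30.0000 (exercise)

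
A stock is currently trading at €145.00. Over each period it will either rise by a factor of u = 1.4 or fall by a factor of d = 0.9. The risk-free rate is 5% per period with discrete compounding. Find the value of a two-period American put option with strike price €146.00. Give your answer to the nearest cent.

Risk-neutral probability p = (1 + 0.05 − 0.9)/(1.4 − 0.9) = 0.1500/0.5000 = 0.3000
Terminal stock prices: S_uu = 284.2, S_ud = 182.7, S_dd = 117.5
Terminal payoffs (K − S): max(-138.2, 0) = 0, max(-36.7, 0) = 0, max(28.55, 0) = 28.55
Node u (S = 203): continuation = 1/1.05·[0.3000·0.0000 + 0.7000·0.0000] = 0.0000; exercise value = 0.0000 ≤ continuation, so V_u = 0.0000
Node d (S = 130.5): continuation = 1/1.05·[0.3000·0.0000 + 0.7000·28.5500] = 19.0333; exercise value = 15.5000 ≤ continuation, so V_d = 19.0333
Node 0 (S = 145): continuation = 1/1.05·[0.3000·0.0000 + 0.7000·19.0333] = 12.6889; exercise value = 1.0000 ≤ continuation, so V_0 = 12.6889

€12.69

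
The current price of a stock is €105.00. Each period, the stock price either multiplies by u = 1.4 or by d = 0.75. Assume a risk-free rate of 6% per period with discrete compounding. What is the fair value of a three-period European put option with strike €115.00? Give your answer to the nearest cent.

€19.12

Risk-neutral probability p = (1 + 0.06 − 0.75)/(1.4 − 0.75) = 0.3100/0.6500 = 0.4769
Terminal stock prices: S_uuu = 288.1, S_uud = 154.3, S_udd = 82.69, S_ddd = 44.3
Terminal payoffs (K − S): max(-173.1, 0) = 0, max(-39.35, 0) = 0, max(32.31, 0) = 32.31, max(70.7, 0) = 70.7
Node uu (S = 205.8): V_uu = 1/1.06·[0.4769·0.0000 + 0.5231·0.0000] = 0.0000
Node ud (S = 110.2): V_ud = 1/1.06·[0.4769·0.0000 + 0.5231·32.3125] = 15.9452
Node dd (S = 59.06): V_dd = 1/1.06·[0.4769·32.3125 + 0.5231·70.7031] = 49.4281
Node u (S = 147): V_u = 1/1.06·[0.4769·0.0000 + 0.5231·15.9452] = 7.8685
Node d (S = 78.75): V_d = 1/1.06·[0.4769·15.9452 + 0.5231·49.4281] = 31.5654
Node 0 (S = 105): V_0 = 1/1.06·[0.4769·7.8685 + 0.5231·31.5654] = 19.1168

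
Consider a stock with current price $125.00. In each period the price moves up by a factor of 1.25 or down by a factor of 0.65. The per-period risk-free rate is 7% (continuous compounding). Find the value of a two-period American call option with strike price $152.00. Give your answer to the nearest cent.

Risk-neutral probability p = (e^0.07 − 0.65)/(1.25 − 0.65) = 0.4225/0.6000 = 0.7042
Terminal stock prices: S_uu = 195.3, S_ud = 101.6, S_dd = 52.81
Terminal payoffs (S − K): max(43.31, 0) = 43.31, max(-50.44, 0) = 0, max(-99.19, 0) = 0
Node u (S = 156.2): continuation = e^(−0.07)·[0.7042·43.3125 + 0.2958·0.0000] = 28.4378; exercise value = 4.2500 ≤ continuation, so V_u = 28.4378
Node d (S = 81.25): continuation = e^(−0.07)·[0.7042·0.0000 + 0.2958·0.0000] = 0.0000; exercise value = 0.0000 ≤ continuation, so V_d = 0.0000
Node 0 (S = 125): continuation = e^(−0.07)·[0.7042·28.4378 + 0.2958·0.0000] = 18.6715; exercise value = 0.0000 ≤ continuation, so V_0 = 18.6715

$18.67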